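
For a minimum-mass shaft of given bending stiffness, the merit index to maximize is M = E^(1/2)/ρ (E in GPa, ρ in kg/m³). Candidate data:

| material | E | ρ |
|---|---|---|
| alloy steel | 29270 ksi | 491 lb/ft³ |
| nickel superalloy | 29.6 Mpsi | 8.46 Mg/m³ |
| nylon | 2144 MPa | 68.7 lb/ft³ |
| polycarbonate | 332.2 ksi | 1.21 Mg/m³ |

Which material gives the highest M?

In SI units:
  alloy steel: E = 201.8 GPa, ρ = 7865 kg/m³
  nickel superalloy: E = 204.1 GPa, ρ = 8460 kg/m³
  nylon: E = 2.144 GPa, ρ = 1100 kg/m³
  polycarbonate: E = 2.290 GPa, ρ = 1210 kg/m³
  alloy steel: M = 1.81×10⁻³
  nickel superalloy: M = 1.69×10⁻³
  nylon: M = 1.33×10⁻³
  polycarbonate: M = 1.25×10⁻³
Alloy steel ranks first.

alloy steel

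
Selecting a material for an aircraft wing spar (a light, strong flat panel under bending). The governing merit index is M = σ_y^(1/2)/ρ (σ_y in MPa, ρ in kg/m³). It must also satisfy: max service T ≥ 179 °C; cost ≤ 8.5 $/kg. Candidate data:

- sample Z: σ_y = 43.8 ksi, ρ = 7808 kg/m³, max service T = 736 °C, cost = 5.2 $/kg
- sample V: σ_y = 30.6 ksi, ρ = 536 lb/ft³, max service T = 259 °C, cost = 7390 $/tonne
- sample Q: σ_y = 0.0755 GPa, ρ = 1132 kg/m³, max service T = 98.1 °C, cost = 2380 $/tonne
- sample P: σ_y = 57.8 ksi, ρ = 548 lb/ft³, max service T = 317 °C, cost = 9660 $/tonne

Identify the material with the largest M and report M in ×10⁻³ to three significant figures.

Screen on constraints: max service T ≥ 179 °C; cost ≤ 8.5 $/kg. Survivors: sample Z, sample V.
In SI units:
  sample Z: σ_y = 302.0 MPa, ρ = 7808 kg/m³
  sample V: σ_y = 211.0 MPa, ρ = 8586 kg/m³
  sample Z: M = 2.23×10⁻³
  sample V: M = 1.69×10⁻³
Sample Z has the largest M.

sample Z, M = 2.23×10⁻³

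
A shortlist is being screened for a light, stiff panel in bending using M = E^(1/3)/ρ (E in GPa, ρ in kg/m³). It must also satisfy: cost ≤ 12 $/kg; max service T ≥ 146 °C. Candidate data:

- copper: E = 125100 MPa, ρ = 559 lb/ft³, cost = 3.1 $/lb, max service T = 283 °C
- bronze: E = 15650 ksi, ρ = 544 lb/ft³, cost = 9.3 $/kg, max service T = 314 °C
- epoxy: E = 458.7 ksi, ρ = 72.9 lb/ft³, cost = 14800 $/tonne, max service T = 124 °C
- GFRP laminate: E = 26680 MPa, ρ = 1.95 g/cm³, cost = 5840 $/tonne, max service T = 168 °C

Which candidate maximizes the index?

GFRP laminate

Screen on constraints: cost ≤ 12 $/kg; max service T ≥ 146 °C. Survivors: copper, bronze, GFRP laminate.
Normalizing units and computing the index:
  copper: E = 125.1 GPa, ρ = 8954 kg/m³
  bronze: E = 107.9 GPa, ρ = 8714 kg/m³
  GFRP laminate: E = 26.68 GPa, ρ = 1950 kg/m³
  GFRP laminate: M = 1.53×10⁻³
  copper: M = 0.559×10⁻³
  bronze: M = 0.546×10⁻³
GFRP laminate ranks first.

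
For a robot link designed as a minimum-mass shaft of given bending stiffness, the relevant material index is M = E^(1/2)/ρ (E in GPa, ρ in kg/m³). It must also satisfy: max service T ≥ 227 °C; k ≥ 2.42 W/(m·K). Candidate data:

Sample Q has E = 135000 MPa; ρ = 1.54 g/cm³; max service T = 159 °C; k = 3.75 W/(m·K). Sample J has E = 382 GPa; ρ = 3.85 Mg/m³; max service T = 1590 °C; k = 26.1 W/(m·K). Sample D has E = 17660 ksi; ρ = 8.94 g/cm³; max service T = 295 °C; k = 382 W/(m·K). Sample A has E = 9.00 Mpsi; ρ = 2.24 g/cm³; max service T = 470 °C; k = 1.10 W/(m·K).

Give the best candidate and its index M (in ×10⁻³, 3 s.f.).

Screen on constraints: max service T ≥ 227 °C; k ≥ 2.42 W/(m·K). Survivors: sample J, sample D.
Normalizing units and computing the index:
  sample J: E = 382.0 GPa, ρ = 3850 kg/m³
  sample D: E = 121.8 GPa, ρ = 8940 kg/m³
  sample J: M = 5.08×10⁻³
  sample D: M = 1.23×10⁻³
Highest index: sample J.

sample J, M = 5.08×10⁻³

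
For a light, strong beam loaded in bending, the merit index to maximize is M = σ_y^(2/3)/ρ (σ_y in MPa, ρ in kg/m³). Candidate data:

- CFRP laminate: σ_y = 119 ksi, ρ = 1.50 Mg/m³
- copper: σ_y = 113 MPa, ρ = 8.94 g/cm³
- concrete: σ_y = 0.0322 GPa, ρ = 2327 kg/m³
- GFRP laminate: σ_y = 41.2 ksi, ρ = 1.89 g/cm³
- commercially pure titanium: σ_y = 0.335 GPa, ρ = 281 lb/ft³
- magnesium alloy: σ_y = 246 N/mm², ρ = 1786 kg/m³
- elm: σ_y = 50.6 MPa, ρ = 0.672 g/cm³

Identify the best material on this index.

CFRP laminate

Convert each candidate to consistent units, then evaluate M:
  CFRP laminate: σ_y = 820.5 MPa, ρ = 1500 kg/m³
  copper: σ_y = 113.0 MPa, ρ = 8940 kg/m³
  concrete: σ_y = 32.20 MPa, ρ = 2327 kg/m³
  GFRP laminate: σ_y = 284.1 MPa, ρ = 1890 kg/m³
  commercially pure titanium: σ_y = 335.0 MPa, ρ = 4501 kg/m³
  magnesium alloy: σ_y = 246.0 MPa, ρ = 1786 kg/m³
  elm: σ_y = 50.60 MPa, ρ = 672.0 kg/m³
  CFRP laminate: M = 58.4×10⁻³
  GFRP laminate: M = 22.9×10⁻³
  magnesium alloy: M = 22.0×10⁻³
  elm: M = 20.4×10⁻³
  commercially pure titanium: M = 10.7×10⁻³
  concrete: M = 4.35×10⁻³
  copper: M = 2.61×10⁻³
Highest index: CFRP laminate.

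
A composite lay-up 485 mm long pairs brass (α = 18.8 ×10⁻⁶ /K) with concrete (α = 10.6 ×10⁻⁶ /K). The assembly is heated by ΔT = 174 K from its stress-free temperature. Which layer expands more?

α(brass) = 18.8×10⁻⁶/K vs α(concrete) = 10.6×10⁻⁶/K.
Higher α expands more for the same ΔT: brass.

brass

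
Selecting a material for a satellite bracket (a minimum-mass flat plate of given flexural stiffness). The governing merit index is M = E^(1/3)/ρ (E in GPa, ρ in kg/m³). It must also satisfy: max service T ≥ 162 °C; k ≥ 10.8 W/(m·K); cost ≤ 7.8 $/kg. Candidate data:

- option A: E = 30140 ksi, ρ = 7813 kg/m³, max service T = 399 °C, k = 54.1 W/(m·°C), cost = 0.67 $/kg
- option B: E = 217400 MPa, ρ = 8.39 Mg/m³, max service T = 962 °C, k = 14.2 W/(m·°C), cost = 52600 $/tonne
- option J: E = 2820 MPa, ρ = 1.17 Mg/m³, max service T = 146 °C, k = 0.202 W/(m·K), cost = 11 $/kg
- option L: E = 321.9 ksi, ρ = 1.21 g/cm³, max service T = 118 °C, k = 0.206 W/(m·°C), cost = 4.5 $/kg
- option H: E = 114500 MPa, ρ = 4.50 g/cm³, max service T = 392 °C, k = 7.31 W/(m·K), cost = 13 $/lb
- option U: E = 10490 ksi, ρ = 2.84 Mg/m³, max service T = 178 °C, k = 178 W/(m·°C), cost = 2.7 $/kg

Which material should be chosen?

Screen on constraints: max service T ≥ 162 °C; k ≥ 10.8 W/(m·K); cost ≤ 7.8 $/kg. Survivors: option A, option U.
Normalizing units and computing the index:
  option A: E = 207.8 GPa, ρ = 7813 kg/m³
  option U: E = 72.33 GPa, ρ = 2840 kg/m³
  option U: M = 1.47×10⁻³
  option A: M = 0.758×10⁻³
Highest index: option U.

option U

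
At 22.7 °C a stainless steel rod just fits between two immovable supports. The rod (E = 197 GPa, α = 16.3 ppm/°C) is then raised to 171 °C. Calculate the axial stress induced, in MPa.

476 MPa

ΔT = 148.3 K. Constrained thermal stress σ = E·α·ΔT = 197.0×10³ MPa × 16.3×10⁻⁶ × 148.3 = 476 MPa (compressive).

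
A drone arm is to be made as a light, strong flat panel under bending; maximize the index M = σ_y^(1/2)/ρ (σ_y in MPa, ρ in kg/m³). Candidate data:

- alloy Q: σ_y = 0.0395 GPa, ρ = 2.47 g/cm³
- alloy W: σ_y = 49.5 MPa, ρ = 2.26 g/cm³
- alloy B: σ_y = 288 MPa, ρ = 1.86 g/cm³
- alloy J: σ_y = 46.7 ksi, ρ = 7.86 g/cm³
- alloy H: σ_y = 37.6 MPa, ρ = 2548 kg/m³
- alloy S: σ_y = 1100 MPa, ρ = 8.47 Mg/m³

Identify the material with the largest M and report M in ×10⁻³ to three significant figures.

alloy B, M = 9.12×10⁻³

Convert each candidate to consistent units, then evaluate M:
  alloy Q: σ_y = 39.50 MPa, ρ = 2470 kg/m³
  alloy W: σ_y = 49.50 MPa, ρ = 2260 kg/m³
  alloy B: σ_y = 288.0 MPa, ρ = 1860 kg/m³
  alloy J: σ_y = 322.0 MPa, ρ = 7860 kg/m³
  alloy H: σ_y = 37.60 MPa, ρ = 2548 kg/m³
  alloy S: σ_y = 1100 MPa, ρ = 8470 kg/m³
  alloy B: M = 9.12×10⁻³
  alloy S: M = 3.92×10⁻³
  alloy W: M = 3.11×10⁻³
  alloy Q: M = 2.54×10⁻³
  alloy H: M = 2.41×10⁻³
  alloy J: M = 2.28×10⁻³
The maximum is for alloy B.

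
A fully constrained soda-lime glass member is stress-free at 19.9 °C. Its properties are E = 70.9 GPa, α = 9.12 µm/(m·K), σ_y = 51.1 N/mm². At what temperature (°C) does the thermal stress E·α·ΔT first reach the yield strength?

98.9 °C

σ_y = 51.1 N/mm² = 51.10 MPa.
E·α·ΔT = 51.10 MPa ⇒ ΔT = 51.10 / (70.90×10³ × 9.12×10⁻⁶) = 79.03 K.
T = 19.9 + 79.03 = 98.93 °C.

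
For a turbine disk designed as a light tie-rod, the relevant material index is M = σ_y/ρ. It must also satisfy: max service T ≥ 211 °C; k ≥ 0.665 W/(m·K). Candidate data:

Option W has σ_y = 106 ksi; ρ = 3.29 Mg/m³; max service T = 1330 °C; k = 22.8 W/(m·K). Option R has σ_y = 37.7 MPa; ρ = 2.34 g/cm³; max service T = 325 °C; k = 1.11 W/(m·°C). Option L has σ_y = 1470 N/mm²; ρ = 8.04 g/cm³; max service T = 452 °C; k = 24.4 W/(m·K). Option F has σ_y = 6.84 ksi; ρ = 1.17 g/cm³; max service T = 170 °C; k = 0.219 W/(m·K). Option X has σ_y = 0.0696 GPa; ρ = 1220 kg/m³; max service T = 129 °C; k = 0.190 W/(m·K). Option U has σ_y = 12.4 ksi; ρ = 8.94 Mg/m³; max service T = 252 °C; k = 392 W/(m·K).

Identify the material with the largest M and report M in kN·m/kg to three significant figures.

Screen on constraints: max service T ≥ 211 °C; k ≥ 0.665 W/(m·K). Survivors: option W, option R, option L, option U.
After converting to SI:
  option W: σ_y = 730.8 MPa, ρ = 3290 kg/m³
  option R: σ_y = 37.70 MPa, ρ = 2340 kg/m³
  option L: σ_y = 1470 MPa, ρ = 8040 kg/m³
  option U: σ_y = 85.50 MPa, ρ = 8940 kg/m³
  option W: M = 222 kN·m/kg
  option L: M = 183 kN·m/kg
  option R: M = 16.1 kN·m/kg
  option U: M = 9.56 kN·m/kg
Highest index: option W.

option W, M = 222 kN·m/kg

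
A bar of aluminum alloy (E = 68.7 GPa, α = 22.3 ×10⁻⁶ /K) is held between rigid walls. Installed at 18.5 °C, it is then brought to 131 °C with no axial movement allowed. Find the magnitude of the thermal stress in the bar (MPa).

172 MPa

ΔT = 112.5 K. Constrained thermal stress σ = E·α·ΔT = 68.70×10³ MPa × 22.3×10⁻⁶ × 112.5 = 172 MPa (compressive).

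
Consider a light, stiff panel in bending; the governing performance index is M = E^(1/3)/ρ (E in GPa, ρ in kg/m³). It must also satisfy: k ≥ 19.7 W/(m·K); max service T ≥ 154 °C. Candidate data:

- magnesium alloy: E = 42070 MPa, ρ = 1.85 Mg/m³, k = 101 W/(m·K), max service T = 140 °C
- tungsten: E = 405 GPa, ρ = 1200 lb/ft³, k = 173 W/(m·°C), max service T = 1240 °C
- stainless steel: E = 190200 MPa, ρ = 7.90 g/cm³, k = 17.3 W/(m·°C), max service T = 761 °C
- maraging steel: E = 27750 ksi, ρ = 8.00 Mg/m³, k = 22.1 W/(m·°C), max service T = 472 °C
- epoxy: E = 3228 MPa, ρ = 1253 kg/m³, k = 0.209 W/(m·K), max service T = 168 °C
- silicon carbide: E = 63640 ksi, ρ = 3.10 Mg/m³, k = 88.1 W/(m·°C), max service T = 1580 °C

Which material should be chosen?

silicon carbide

Screen on constraints: k ≥ 19.7 W/(m·K); max service T ≥ 154 °C. Survivors: tungsten, maraging steel, silicon carbide.
Normalizing units and computing the index:
  tungsten: E = 405.0 GPa, ρ = 19220 kg/m³
  maraging steel: E = 191.3 GPa, ρ = 8000 kg/m³
  silicon carbide: E = 438.8 GPa, ρ = 3100 kg/m³
  silicon carbide: M = 2.45×10⁻³
  maraging steel: M = 0.720×10⁻³
  tungsten: M = 0.385×10⁻³
Silicon carbide ranks first.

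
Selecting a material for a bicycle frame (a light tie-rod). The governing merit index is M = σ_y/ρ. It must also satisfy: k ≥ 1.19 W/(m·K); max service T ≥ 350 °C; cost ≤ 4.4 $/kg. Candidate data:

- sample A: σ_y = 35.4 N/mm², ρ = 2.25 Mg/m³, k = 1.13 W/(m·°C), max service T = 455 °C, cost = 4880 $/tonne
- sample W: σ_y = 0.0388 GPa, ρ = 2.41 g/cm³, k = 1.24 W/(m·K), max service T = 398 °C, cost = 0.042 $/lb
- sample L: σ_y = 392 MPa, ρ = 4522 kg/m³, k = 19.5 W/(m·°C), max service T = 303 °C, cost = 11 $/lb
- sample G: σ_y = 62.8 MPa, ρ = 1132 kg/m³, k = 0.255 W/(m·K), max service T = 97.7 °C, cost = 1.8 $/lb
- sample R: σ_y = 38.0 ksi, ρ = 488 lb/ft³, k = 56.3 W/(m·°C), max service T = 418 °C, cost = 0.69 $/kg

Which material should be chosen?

Screen on constraints: k ≥ 1.19 W/(m·K); max service T ≥ 350 °C; cost ≤ 4.4 $/kg. Survivors: sample W, sample R.
Normalizing units and computing the index:
  sample W: σ_y = 38.80 MPa, ρ = 2410 kg/m³
  sample R: σ_y = 262.0 MPa, ρ = 7817 kg/m³
  sample R: M = 33.5 kN·m/kg
  sample W: M = 16.1 kN·m/kg
Sample R has the largest M.

sample R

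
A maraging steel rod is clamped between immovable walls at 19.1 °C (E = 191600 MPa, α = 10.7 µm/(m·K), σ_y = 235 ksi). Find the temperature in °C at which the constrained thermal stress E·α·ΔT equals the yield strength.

809 °C

E = 191600 MPa = 191.6 GPa.
σ_y = 235 ksi = 1620 MPa.
E·α·ΔT = 1620 MPa ⇒ ΔT = 1620 / (191.6×10³ × 10.7×10⁻⁶) = 790.3 K.
T = 19.1 + 790.3 = 809.4 °C.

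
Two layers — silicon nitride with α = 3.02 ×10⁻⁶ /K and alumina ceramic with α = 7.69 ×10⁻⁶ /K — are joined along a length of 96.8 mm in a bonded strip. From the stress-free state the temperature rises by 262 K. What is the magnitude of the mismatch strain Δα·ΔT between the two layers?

Δα = |3.02 − 7.69|×10⁻⁶/K = 4.67×10⁻⁶/K.
Mismatch strain = Δα·ΔT = 4.67×10⁻⁶ × 262.0 = 1.22×10⁻³.

1.22×10⁻³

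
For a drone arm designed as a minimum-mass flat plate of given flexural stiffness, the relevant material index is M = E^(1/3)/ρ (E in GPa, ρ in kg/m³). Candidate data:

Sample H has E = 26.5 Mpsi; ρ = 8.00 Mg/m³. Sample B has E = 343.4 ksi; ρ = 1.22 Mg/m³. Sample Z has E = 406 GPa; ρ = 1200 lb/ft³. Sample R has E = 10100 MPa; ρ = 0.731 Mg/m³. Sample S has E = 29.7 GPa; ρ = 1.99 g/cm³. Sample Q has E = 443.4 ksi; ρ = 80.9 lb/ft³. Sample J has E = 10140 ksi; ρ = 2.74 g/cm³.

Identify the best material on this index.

sample R

Convert each candidate to consistent units, then evaluate M:
  sample H: E = 182.7 GPa, ρ = 8000 kg/m³
  sample B: E = 2.368 GPa, ρ = 1220 kg/m³
  sample Z: E = 406.0 GPa, ρ = 19220 kg/m³
  sample R: E = 10.10 GPa, ρ = 731.0 kg/m³
  sample S: E = 29.70 GPa, ρ = 1990 kg/m³
  sample Q: E = 3.057 GPa, ρ = 1296 kg/m³
  sample J: E = 69.91 GPa, ρ = 2740 kg/m³
  sample R: M = 2.96×10⁻³
  sample S: M = 1.56×10⁻³
  sample J: M = 1.50×10⁻³
  sample Q: M = 1.12×10⁻³
  sample B: M = 1.09×10⁻³
  sample H: M = 0.709×10⁻³
  sample Z: M = 0.385×10⁻³
Sample R ranks first.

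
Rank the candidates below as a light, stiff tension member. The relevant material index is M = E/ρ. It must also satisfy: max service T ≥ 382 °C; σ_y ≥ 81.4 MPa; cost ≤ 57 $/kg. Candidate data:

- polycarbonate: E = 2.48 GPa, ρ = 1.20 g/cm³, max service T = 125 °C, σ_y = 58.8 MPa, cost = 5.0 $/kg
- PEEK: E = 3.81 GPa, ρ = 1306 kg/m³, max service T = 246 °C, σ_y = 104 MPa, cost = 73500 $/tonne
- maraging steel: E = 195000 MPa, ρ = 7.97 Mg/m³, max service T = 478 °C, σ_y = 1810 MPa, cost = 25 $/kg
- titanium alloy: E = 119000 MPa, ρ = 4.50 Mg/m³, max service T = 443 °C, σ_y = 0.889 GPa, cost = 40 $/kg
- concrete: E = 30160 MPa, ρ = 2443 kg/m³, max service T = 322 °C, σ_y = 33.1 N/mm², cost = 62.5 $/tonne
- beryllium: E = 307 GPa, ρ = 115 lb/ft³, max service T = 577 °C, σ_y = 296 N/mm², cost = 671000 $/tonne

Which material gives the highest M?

Screen on constraints: max service T ≥ 382 °C; σ_y ≥ 81.4 MPa; cost ≤ 57 $/kg. Survivors: maraging steel, titanium alloy.
Putting every candidate on a common basis:
  maraging steel: E = 195.0 GPa, ρ = 7970 kg/m³
  titanium alloy: E = 119.0 GPa, ρ = 4500 kg/m³
  titanium alloy: M = 26.4 MN·m/kg
  maraging steel: M = 24.5 MN·m/kg
Highest index: titanium alloy.

titanium alloy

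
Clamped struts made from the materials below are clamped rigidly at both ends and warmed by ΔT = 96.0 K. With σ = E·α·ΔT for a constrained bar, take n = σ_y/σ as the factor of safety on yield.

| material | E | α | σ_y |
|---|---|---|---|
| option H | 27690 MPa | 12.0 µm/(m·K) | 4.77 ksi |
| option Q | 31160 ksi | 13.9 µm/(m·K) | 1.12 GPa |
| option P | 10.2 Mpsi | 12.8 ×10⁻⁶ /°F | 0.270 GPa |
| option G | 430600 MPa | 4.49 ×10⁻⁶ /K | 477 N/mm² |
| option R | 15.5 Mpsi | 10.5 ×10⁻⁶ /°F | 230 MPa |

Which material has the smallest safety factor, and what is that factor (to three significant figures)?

Converting E to GPa, α to ×10⁻⁶/K, σ_y to MPa, then σ and n for each:
  option H: E = 27.69, α = 12.0, σ_y = 32.89 → σ = 31.9 MPa, n = 1.03
  option Q: E = 214.8, α = 13.9, σ_y = 1120 → σ = 287 MPa, n = 3.91
  option P: E = 70.33, α = 23.0, σ_y = 270.0 → σ = 156 MPa, n = 1.74
  option G: E = 430.6, α = 4.49, σ_y = 477.0 → σ = 186 MPa, n = 2.57
  option R: E = 106.9, α = 18.9, σ_y = 230.0 → σ = 194 MPa, n = 1.19
Option H has the lowest safety factor, n = 1.03.

option H, n = 1.03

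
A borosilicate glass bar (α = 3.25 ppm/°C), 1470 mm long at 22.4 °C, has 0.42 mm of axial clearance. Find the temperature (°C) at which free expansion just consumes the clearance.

α·L₀·ΔT = 0.42 mm ⇒ ΔT = 0.42 / (3.25×10⁻⁶ × 1470.0) = 87.91 K.
T = 22.4 + 87.91 = 110.3 °C.

110 °C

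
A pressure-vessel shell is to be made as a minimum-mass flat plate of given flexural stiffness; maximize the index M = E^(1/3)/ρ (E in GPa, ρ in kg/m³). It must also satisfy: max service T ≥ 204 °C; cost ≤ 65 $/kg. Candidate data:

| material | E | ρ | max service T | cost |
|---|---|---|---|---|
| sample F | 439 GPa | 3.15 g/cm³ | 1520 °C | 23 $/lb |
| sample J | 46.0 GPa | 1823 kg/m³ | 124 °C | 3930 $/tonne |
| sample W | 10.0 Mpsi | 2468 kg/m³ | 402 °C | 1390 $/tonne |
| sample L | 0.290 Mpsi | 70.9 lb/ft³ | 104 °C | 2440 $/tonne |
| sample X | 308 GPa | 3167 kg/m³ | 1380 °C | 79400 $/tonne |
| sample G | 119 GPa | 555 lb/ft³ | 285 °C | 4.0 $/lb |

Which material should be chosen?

Screen on constraints: max service T ≥ 204 °C; cost ≤ 65 $/kg. Survivors: sample F, sample W, sample G.
Putting every candidate on a common basis:
  sample F: E = 439.0 GPa, ρ = 3150 kg/m³
  sample W: E = 68.95 GPa, ρ = 2468 kg/m³
  sample G: E = 119.0 GPa, ρ = 8890 kg/m³
  sample F: M = 2.41×10⁻³
  sample W: M = 1.66×10⁻³
  sample G: M = 0.553×10⁻³
Sample F has the largest M.

sample F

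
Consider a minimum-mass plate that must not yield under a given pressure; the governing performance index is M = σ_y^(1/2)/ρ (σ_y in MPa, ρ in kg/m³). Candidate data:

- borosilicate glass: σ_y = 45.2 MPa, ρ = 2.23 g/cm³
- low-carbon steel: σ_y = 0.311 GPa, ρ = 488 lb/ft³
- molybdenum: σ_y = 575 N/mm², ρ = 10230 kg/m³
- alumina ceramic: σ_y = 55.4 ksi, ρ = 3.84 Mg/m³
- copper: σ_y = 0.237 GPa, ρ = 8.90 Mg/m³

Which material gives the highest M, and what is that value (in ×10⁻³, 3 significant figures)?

Normalizing units and computing the index:
  borosilicate glass: σ_y = 45.20 MPa, ρ = 2230 kg/m³
  low-carbon steel: σ_y = 311.0 MPa, ρ = 7817 kg/m³
  molybdenum: σ_y = 575.0 MPa, ρ = 10230 kg/m³
  alumina ceramic: σ_y = 382.0 MPa, ρ = 3840 kg/m³
  copper: σ_y = 237.0 MPa, ρ = 8900 kg/m³
  alumina ceramic: M = 5.09×10⁻³
  borosilicate glass: M = 3.01×10⁻³
  molybdenum: M = 2.34×10⁻³
  low-carbon steel: M = 2.26×10⁻³
  copper: M = 1.73×10⁻³
The maximum is for alumina ceramic.

alumina ceramic, M = 5.09×10⁻³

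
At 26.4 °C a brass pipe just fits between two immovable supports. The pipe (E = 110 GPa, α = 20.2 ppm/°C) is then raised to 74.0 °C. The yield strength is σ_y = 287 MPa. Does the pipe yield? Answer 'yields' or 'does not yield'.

ΔT = 47.60 K. Constrained thermal stress σ = E·α·ΔT = 110.0×10³ MPa × 20.2×10⁻⁶ × 47.60 = 106 MPa (compressive).
Compare to σ_y = 287 MPa: σ < σ_y, so it does not yield.

does not yield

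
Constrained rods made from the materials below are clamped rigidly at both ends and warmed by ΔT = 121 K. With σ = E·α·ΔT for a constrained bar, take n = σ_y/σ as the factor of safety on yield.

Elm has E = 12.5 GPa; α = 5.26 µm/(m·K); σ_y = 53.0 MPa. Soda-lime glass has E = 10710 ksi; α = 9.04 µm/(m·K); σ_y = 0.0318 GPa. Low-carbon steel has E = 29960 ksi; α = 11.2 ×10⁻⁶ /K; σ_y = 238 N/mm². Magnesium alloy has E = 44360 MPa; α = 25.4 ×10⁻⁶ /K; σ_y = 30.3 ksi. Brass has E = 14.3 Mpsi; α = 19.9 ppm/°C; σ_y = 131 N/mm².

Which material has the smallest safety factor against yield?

In consistent units (E in GPa, α in ×10⁻⁶/K, σ_y in MPa):
  elm: E = 12.50, α = 5.26, σ_y = 53.00 → σ = 7.96 MPa, n = 6.66
  soda-lime glass: E = 73.84, α = 9.04, σ_y = 31.80 → σ = 80.8 MPa, n = 0.394
  low-carbon steel: E = 206.6, α = 11.2, σ_y = 238.0 → σ = 280 MPa, n = 0.850
  magnesium alloy: E = 44.36, α = 25.4, σ_y = 208.9 → σ = 136 MPa, n = 1.53
  brass: E = 98.60, α = 19.9, σ_y = 131.0 → σ = 237 MPa, n = 0.552
Soda-lime glass has the lowest safety factor, n = 0.394.

soda-lime glass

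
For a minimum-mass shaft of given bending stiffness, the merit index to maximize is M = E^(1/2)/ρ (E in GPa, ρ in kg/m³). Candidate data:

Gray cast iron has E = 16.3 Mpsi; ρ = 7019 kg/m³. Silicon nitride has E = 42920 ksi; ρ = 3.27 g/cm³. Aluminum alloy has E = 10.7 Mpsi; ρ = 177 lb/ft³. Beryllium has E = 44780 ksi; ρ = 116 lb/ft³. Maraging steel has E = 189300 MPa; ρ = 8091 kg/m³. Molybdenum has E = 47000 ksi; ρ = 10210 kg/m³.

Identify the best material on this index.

beryllium

Putting every candidate on a common basis:
  gray cast iron: E = 112.4 GPa, ρ = 7019 kg/m³
  silicon nitride: E = 295.9 GPa, ρ = 3270 kg/m³
  aluminum alloy: E = 73.77 GPa, ρ = 2835 kg/m³
  beryllium: E = 308.7 GPa, ρ = 1858 kg/m³
  maraging steel: E = 189.3 GPa, ρ = 8091 kg/m³
  molybdenum: E = 324.1 GPa, ρ = 10210 kg/m³
  beryllium: M = 9.46×10⁻³
  silicon nitride: M = 5.26×10⁻³
  aluminum alloy: M = 3.03×10⁻³
  molybdenum: M = 1.76×10⁻³
  maraging steel: M = 1.70×10⁻³
  gray cast iron: M = 1.51×10⁻³
The maximum is for beryllium.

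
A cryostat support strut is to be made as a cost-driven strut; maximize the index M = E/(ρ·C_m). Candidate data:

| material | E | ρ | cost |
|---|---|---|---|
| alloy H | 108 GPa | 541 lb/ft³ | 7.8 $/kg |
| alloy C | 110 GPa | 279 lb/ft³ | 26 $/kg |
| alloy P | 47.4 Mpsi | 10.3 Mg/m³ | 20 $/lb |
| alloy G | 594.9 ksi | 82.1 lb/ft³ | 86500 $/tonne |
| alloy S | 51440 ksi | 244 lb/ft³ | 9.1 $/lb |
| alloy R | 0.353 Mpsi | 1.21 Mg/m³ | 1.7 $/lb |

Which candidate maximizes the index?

In SI units:
  alloy H: E = 108.0 GPa, ρ = 8666 kg/m³, cost = 7.800 $/kg
  alloy C: E = 110.0 GPa, ρ = 4469 kg/m³, cost = 26.00 $/kg
  alloy P: E = 326.8 GPa, ρ = 10300 kg/m³, cost = 44.09 $/kg
  alloy G: E = 4.102 GPa, ρ = 1315 kg/m³, cost = 86.50 $/kg
  alloy S: E = 354.7 GPa, ρ = 3909 kg/m³, cost = 20.06 $/kg
  alloy R: E = 2.434 GPa, ρ = 1210 kg/m³, cost = 3.748 $/kg
  alloy S: M = 4.52 MN·m per $
  alloy H: M = 1.60 MN·m per $
  alloy C: M = 0.947 MN·m per $
  alloy P: M = 0.720 MN·m per $
  alloy R: M = 0.537 MN·m per $
  alloy G: M = 0.0361 MN·m per $
Alloy S has the largest M.

alloy S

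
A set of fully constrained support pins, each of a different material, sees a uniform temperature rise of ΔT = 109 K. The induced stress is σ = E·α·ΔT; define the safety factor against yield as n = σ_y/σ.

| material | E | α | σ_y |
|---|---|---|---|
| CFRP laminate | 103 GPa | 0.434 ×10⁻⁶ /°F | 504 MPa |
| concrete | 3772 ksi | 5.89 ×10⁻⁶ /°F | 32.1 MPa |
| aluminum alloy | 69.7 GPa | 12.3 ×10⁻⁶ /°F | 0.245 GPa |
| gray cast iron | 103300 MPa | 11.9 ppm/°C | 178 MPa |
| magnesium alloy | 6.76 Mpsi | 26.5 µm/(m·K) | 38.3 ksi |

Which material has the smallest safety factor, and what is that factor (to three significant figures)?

With everything in SI (GPa, ×10⁻⁶/K, MPa):
  CFRP laminate: E = 103.0, α = 0.781, σ_y = 504.0 → σ = 8.77 MPa, n = 57.5
  concrete: E = 26.01, α = 10.6, σ_y = 32.10 → σ = 30.1 MPa, n = 1.07
  aluminum alloy: E = 69.70, α = 22.1, σ_y = 245.0 → σ = 168 MPa, n = 1.46
  gray cast iron: E = 103.3, α = 11.9, σ_y = 178.0 → σ = 134 MPa, n = 1.33
  magnesium alloy: E = 46.61, α = 26.5, σ_y = 264.1 → σ = 135 MPa, n = 1.96
Smallest n: concrete with n = 1.07.

concrete, n = 1.07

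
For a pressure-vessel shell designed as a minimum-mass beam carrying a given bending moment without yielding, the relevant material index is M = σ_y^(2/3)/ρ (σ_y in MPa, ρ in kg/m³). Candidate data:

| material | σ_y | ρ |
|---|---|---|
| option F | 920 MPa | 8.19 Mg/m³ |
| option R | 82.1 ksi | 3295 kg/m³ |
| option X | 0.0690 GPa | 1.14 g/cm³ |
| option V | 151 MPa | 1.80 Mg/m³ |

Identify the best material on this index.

option R

Putting every candidate on a common basis:
  option F: σ_y = 920.0 MPa, ρ = 8190 kg/m³
  option R: σ_y = 566.1 MPa, ρ = 3295 kg/m³
  option X: σ_y = 69.00 MPa, ρ = 1140 kg/m³
  option V: σ_y = 151.0 MPa, ρ = 1800 kg/m³
  option R: M = 20.8×10⁻³
  option V: M = 15.8×10⁻³
  option X: M = 14.8×10⁻³
  option F: M = 11.5×10⁻³
The maximum is for option R.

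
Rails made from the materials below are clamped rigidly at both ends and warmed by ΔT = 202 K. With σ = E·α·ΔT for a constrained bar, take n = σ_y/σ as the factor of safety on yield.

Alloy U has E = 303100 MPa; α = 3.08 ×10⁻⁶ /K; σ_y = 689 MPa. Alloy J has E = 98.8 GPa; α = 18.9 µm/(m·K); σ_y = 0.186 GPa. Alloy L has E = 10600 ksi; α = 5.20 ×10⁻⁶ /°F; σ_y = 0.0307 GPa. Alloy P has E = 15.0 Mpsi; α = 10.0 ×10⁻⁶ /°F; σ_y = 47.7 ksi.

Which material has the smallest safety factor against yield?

Converting E to GPa, α to ×10⁻⁶/K, σ_y to MPa, then σ and n for each:
  alloy U: E = 303.1, α = 3.08, σ_y = 689.0 → σ = 189 MPa, n = 3.65
  alloy J: E = 98.80, α = 18.9, σ_y = 186.0 → σ = 377 MPa, n = 0.493
  alloy L: E = 73.08, α = 9.36, σ_y = 30.70 → σ = 138 MPa, n = 0.222
  alloy P: E = 103.4, α = 18.0, σ_y = 328.9 → σ = 376 MPa, n = 0.875
The minimum is alloy L at n = 0.222.

alloy L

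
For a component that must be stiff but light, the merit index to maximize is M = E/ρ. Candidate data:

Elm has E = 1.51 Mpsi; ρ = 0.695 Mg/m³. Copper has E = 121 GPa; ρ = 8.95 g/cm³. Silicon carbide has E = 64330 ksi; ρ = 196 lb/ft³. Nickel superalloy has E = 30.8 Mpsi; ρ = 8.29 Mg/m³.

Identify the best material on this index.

After converting to SI:
  elm: E = 10.41 GPa, ρ = 695.0 kg/m³
  copper: E = 121.0 GPa, ρ = 8950 kg/m³
  silicon carbide: E = 443.5 GPa, ρ = 3140 kg/m³
  nickel superalloy: E = 212.4 GPa, ρ = 8290 kg/m³
  silicon carbide: M = 141 MN·m/kg
  nickel superalloy: M = 25.6 MN·m/kg
  elm: M = 15.0 MN·m/kg
  copper: M = 13.5 MN·m/kg
Silicon carbide ranks first.

silicon carbide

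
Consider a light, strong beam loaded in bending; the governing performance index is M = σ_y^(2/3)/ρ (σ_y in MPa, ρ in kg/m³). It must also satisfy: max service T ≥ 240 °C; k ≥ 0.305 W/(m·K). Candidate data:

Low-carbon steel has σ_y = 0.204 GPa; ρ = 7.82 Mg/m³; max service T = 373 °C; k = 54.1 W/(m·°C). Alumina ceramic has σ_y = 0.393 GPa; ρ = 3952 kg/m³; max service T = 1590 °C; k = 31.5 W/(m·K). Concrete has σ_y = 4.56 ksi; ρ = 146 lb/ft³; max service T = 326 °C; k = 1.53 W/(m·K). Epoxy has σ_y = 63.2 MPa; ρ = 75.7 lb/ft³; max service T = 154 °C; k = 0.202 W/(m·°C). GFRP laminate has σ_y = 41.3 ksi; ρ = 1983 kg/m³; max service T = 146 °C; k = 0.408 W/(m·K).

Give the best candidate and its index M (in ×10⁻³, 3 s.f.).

alumina ceramic, M = 13.6×10⁻³

Screen on constraints: max service T ≥ 240 °C; k ≥ 0.305 W/(m·K). Survivors: low-carbon steel, alumina ceramic, concrete.
After converting to SI:
  low-carbon steel: σ_y = 204.0 MPa, ρ = 7820 kg/m³
  alumina ceramic: σ_y = 393.0 MPa, ρ = 3952 kg/m³
  concrete: σ_y = 31.44 MPa, ρ = 2339 kg/m³
  alumina ceramic: M = 13.6×10⁻³
  low-carbon steel: M = 4.43×10⁻³
  concrete: M = 4.26×10⁻³
Highest index: alumina ceramic.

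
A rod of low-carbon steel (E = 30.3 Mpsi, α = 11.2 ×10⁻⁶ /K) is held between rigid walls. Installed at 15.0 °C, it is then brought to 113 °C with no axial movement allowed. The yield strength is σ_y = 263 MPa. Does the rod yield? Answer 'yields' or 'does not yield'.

E = 30.3 Mpsi = 208.9 GPa.
ΔT = 98.00 K. Constrained thermal stress σ = E·α·ΔT = 208.9×10³ MPa × 11.2×10⁻⁶ × 98.00 = 229 MPa (compressive).
Compare to σ_y = 263 MPa: σ < σ_y, so it does not yield.

does not yield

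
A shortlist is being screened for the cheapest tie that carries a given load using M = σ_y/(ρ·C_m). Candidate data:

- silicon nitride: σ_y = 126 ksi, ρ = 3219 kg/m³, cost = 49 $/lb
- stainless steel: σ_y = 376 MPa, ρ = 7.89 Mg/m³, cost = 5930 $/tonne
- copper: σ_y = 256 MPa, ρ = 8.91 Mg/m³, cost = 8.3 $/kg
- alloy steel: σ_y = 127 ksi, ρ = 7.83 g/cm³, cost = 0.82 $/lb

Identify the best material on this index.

alloy steel

Convert each candidate to consistent units, then evaluate M:
  silicon nitride: σ_y = 868.7 MPa, ρ = 3219 kg/m³, cost = 108.0 $/kg
  stainless steel: σ_y = 376.0 MPa, ρ = 7890 kg/m³, cost = 5.930 $/kg
  copper: σ_y = 256.0 MPa, ρ = 8910 kg/m³, cost = 8.300 $/kg
  alloy steel: σ_y = 875.6 MPa, ρ = 7830 kg/m³, cost = 1.808 $/kg
  alloy steel: M = 61.9 kN·m per $
  stainless steel: M = 8.04 kN·m per $
  copper: M = 3.46 kN·m per $
  silicon nitride: M = 2.50 kN·m per $
The maximum is for alloy steel.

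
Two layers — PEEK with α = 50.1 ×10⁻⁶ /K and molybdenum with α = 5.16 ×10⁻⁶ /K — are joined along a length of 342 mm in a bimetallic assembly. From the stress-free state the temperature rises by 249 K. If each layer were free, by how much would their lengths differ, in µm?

3830 µm

Δα = |50.1 − 5.16|×10⁻⁶/K = 44.9×10⁻⁶/K.
ΔL_mismatch = Δα·L·ΔT = 44.9×10⁻⁶ × 342.0 mm × 249.0 K = 3830 µm.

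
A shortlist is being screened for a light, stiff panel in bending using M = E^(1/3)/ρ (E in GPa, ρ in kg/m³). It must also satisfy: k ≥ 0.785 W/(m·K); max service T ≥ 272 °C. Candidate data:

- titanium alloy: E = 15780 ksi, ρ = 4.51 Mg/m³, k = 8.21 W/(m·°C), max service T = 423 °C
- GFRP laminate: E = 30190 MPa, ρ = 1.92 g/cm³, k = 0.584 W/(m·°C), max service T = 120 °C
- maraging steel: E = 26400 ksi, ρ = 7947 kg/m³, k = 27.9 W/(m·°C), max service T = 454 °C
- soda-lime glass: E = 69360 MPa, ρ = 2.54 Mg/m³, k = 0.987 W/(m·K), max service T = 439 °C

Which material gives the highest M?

soda-lime glass

Screen on constraints: k ≥ 0.785 W/(m·K); max service T ≥ 272 °C. Survivors: titanium alloy, maraging steel, soda-lime glass.
After converting to SI:
  titanium alloy: E = 108.8 GPa, ρ = 4510 kg/m³
  maraging steel: E = 182.0 GPa, ρ = 7947 kg/m³
  soda-lime glass: E = 69.36 GPa, ρ = 2540 kg/m³
  soda-lime glass: M = 1.62×10⁻³
  titanium alloy: M = 1.06×10⁻³
  maraging steel: M = 0.713×10⁻³
The maximum is for soda-lime glass.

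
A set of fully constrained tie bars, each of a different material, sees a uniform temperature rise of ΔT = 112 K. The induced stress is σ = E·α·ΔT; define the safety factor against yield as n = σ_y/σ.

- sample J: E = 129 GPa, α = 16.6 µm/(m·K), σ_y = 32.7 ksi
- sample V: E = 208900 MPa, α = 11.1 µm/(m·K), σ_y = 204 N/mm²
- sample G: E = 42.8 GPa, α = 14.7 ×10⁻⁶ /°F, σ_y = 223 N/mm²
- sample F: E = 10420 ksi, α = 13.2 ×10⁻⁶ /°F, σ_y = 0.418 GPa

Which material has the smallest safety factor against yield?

sample V

In consistent units (E in GPa, α in ×10⁻⁶/K, σ_y in MPa):
  sample J: E = 129.0, α = 16.6, σ_y = 225.5 → σ = 240 MPa, n = 0.940
  sample V: E = 208.9, α = 11.1, σ_y = 204.0 → σ = 260 MPa, n = 0.786
  sample G: E = 42.80, α = 26.5, σ_y = 223.0 → σ = 127 MPa, n = 1.76
  sample F: E = 71.84, α = 23.8, σ_y = 418.0 → σ = 191 MPa, n = 2.19
The minimum is sample V at n = 0.786.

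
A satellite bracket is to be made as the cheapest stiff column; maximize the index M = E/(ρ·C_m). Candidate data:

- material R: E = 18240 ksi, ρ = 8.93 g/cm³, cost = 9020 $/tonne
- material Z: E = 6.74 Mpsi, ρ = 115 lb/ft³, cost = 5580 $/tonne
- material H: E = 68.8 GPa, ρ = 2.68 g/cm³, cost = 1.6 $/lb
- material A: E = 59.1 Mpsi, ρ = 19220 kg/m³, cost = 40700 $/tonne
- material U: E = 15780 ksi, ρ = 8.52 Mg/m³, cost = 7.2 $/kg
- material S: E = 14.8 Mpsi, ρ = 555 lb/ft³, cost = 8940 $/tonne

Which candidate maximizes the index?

Putting every candidate on a common basis:
  material R: E = 125.8 GPa, ρ = 8930 kg/m³, cost = 9.020 $/kg
  material Z: E = 46.47 GPa, ρ = 1842 kg/m³, cost = 5.580 $/kg
  material H: E = 68.80 GPa, ρ = 2680 kg/m³, cost = 3.527 $/kg
  material A: E = 407.5 GPa, ρ = 19220 kg/m³, cost = 40.70 $/kg
  material U: E = 108.8 GPa, ρ = 8520 kg/m³, cost = 7.200 $/kg
  material S: E = 102.0 GPa, ρ = 8890 kg/m³, cost = 8.940 $/kg
  material H: M = 7.28 MN·m per $
  material Z: M = 4.52 MN·m per $
  material U: M = 1.77 MN·m per $
  material R: M = 1.56 MN·m per $
  material S: M = 1.28 MN·m per $
  material A: M = 0.521 MN·m per $
The maximum is for material H.

material H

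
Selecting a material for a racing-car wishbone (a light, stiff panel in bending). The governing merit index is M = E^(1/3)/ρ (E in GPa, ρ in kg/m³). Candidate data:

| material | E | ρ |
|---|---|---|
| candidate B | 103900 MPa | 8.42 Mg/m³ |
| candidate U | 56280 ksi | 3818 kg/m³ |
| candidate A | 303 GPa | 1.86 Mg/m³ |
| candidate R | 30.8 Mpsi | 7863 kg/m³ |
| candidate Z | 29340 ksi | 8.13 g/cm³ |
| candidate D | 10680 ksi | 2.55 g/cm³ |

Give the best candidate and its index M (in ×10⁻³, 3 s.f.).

After converting to SI:
  candidate B: E = 103.9 GPa, ρ = 8420 kg/m³
  candidate U: E = 388.0 GPa, ρ = 3818 kg/m³
  candidate A: E = 303.0 GPa, ρ = 1860 kg/m³
  candidate R: E = 212.4 GPa, ρ = 7863 kg/m³
  candidate Z: E = 202.3 GPa, ρ = 8130 kg/m³
  candidate D: E = 73.64 GPa, ρ = 2550 kg/m³
  candidate A: M = 3.61×10⁻³
  candidate U: M = 1.91×10⁻³
  candidate D: M = 1.64×10⁻³
  candidate R: M = 0.759×10⁻³
  candidate Z: M = 0.722×10⁻³
  candidate B: M = 0.558×10⁻³
Candidate A has the largest M.

candidate A, M = 3.61×10⁻³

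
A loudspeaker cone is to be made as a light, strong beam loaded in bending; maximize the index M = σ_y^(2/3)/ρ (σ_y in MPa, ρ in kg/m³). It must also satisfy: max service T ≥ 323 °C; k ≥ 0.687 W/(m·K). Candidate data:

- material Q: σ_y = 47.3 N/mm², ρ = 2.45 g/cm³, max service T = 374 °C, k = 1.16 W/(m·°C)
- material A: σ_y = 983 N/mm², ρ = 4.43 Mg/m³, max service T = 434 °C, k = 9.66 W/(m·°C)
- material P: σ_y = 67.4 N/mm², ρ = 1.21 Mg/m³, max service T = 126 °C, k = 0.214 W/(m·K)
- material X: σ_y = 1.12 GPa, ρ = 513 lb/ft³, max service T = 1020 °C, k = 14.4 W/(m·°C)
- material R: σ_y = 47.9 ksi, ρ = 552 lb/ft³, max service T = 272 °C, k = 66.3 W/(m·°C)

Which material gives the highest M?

Screen on constraints: max service T ≥ 323 °C; k ≥ 0.687 W/(m·K). Survivors: material Q, material A, material X.
Putting every candidate on a common basis:
  material Q: σ_y = 47.30 MPa, ρ = 2450 kg/m³
  material A: σ_y = 983.0 MPa, ρ = 4430 kg/m³
  material X: σ_y = 1120 MPa, ρ = 8217 kg/m³
  material A: M = 22.3×10⁻³
  material X: M = 13.1×10⁻³
  material Q: M = 5.34×10⁻³
Highest index: material A.

material A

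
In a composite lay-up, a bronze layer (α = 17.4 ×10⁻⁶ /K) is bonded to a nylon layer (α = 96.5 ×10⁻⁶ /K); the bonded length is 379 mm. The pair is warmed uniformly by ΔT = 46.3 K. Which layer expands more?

nylon

α(bronze) = 17.4×10⁻⁶/K vs α(nylon) = 96.5×10⁻⁶/K.
Higher α expands more for the same ΔT: nylon.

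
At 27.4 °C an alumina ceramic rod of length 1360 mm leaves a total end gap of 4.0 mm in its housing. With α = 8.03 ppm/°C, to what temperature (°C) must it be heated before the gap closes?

394 °C

α·L₀·ΔT = 4.0 mm ⇒ ΔT = 4.0 / (8.03×10⁻⁶ × 1360.0) = 366.3 K.
T = 27.4 + 366.3 = 393.7 °C.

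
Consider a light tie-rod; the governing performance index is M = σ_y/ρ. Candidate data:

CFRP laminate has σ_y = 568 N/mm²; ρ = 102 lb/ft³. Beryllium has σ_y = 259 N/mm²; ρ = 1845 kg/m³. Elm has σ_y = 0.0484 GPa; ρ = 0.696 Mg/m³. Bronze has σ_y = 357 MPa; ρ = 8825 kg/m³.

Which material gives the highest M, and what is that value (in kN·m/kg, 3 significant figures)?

CFRP laminate, M = 348 kN·m/kg

After converting to SI:
  CFRP laminate: σ_y = 568.0 MPa, ρ = 1634 kg/m³
  beryllium: σ_y = 259.0 MPa, ρ = 1845 kg/m³
  elm: σ_y = 48.40 MPa, ρ = 696.0 kg/m³
  bronze: σ_y = 357.0 MPa, ρ = 8825 kg/m³
  CFRP laminate: M = 348 kN·m/kg
  beryllium: M = 140 kN·m/kg
  elm: M = 69.5 kN·m/kg
  bronze: M = 40.5 kN·m/kg
CFRP laminate ranks first.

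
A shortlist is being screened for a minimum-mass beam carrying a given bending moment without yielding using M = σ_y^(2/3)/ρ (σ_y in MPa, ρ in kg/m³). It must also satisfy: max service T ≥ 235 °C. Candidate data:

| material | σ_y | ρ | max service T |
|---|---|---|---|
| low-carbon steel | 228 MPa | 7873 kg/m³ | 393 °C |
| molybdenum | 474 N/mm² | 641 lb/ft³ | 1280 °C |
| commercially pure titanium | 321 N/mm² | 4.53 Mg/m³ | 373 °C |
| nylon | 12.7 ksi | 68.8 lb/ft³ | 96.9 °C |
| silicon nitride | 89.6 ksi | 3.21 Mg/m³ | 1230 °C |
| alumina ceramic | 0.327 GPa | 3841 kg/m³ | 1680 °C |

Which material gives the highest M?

Screen on constraints: max service T ≥ 235 °C. Survivors: low-carbon steel, molybdenum, commercially pure titanium, silicon nitride, alumina ceramic.
Convert each candidate to consistent units, then evaluate M:
  low-carbon steel: σ_y = 228.0 MPa, ρ = 7873 kg/m³
  molybdenum: σ_y = 474.0 MPa, ρ = 10270 kg/m³
  commercially pure titanium: σ_y = 321.0 MPa, ρ = 4530 kg/m³
  silicon nitride: σ_y = 617.8 MPa, ρ = 3210 kg/m³
  alumina ceramic: σ_y = 327.0 MPa, ρ = 3841 kg/m³
  silicon nitride: M = 22.6×10⁻³
  alumina ceramic: M = 12.4×10⁻³
  commercially pure titanium: M = 10.3×10⁻³
  molybdenum: M = 5.92×10⁻³
  low-carbon steel: M = 4.74×10⁻³
Silicon nitride ranks first.

silicon nitride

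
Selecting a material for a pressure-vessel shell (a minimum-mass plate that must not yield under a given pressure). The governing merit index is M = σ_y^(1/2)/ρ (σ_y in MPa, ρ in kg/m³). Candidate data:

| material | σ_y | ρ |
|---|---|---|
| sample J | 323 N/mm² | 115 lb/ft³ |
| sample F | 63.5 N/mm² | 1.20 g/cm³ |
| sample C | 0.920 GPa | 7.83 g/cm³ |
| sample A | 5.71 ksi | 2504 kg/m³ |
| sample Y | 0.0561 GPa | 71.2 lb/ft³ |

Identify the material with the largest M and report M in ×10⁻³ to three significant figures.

Normalizing units and computing the index:
  sample J: σ_y = 323.0 MPa, ρ = 1842 kg/m³
  sample F: σ_y = 63.50 MPa, ρ = 1200 kg/m³
  sample C: σ_y = 920.0 MPa, ρ = 7830 kg/m³
  sample A: σ_y = 39.37 MPa, ρ = 2504 kg/m³
  sample Y: σ_y = 56.10 MPa, ρ = 1141 kg/m³
  sample J: M = 9.76×10⁻³
  sample F: M = 6.64×10⁻³
  sample Y: M = 6.57×10⁻³
  sample C: M = 3.87×10⁻³
  sample A: M = 2.51×10⁻³
The maximum is for sample J.

sample J, M = 9.76×10⁻³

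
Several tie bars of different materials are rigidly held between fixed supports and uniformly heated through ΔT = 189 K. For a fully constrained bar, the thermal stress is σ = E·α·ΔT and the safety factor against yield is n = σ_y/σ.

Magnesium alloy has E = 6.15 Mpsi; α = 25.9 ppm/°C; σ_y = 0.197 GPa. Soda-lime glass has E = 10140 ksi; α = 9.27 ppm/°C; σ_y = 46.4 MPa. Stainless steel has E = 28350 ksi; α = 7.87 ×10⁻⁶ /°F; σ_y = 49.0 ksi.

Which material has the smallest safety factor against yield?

Converting E to GPa, α to ×10⁻⁶/K, σ_y to MPa, then σ and n for each:
  magnesium alloy: E = 42.40, α = 25.9, σ_y = 197.0 → σ = 208 MPa, n = 0.949
  soda-lime glass: E = 69.91, α = 9.27, σ_y = 46.40 → σ = 122 MPa, n = 0.379
  stainless steel: E = 195.5, α = 14.2, σ_y = 337.8 → σ = 523 MPa, n = 0.646
The minimum is soda-lime glass at n = 0.379.

soda-lime glass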